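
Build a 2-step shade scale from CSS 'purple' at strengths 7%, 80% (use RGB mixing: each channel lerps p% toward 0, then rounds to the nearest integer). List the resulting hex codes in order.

#770077, #1a001a

CSS purple is rgb(128, 0, 128).
7%: (128 − 8.96 = 119.04→119, 0→0, 128 − 8.96 = 119.04→119) → #770077
80%: (128 − 102.4 = 25.6→26, 0→0, 128 − 102.4 = 25.6→26) → #1a001a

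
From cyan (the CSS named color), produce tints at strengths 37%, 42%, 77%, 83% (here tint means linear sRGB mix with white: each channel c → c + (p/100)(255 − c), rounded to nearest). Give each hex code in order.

CSS cyan is rgb(0, 255, 255).
37%: (0 + 94.35 = 94.35→94, 255→255, 255→255) → #5effff
42%: (0 + 107.1 = 107.1→107, 255→255, 255→255) → #6bffff
77%: (0 + 196.35 = 196.35→196, 255→255, 255→255) → #c4ffff
83%: (0 + 211.65 = 211.65→212, 255→255, 255→255) → #d4ffff

#5effff, #6bffff, #c4ffff, #d4ffff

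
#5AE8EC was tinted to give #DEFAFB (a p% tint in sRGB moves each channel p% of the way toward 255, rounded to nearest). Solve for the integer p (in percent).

#5AE8EC is rgb(90, 232, 236); #DEFAFB is rgb(222, 250, 251).
On the R channel (widest range): 222 ≈ 90 + (p/100)(255 − 90), so p ≈ 100×(222 − 90)/(255 − 90) = 13200/165 = 80.00.
p = 80 reproduces all three channels after rounding.

80%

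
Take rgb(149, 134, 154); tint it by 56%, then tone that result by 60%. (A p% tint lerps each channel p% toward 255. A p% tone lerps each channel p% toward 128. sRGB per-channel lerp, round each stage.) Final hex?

Lerp each channel 56% toward 255:
  R: 149 + 0.56×(255−149) = 149 + 59.36 = 208.36 → 208
  G: 134 + 0.56×(255−134) = 134 + 67.76 = 201.76 → 202
  B: 154 + 0.56×(255−154) = 154 + 56.56 = 210.56 → 211
After the tint: rgb(208, 202, 211) = #D0CAD3.
Lerp each channel 60% toward 128:
  R: 208 − 48 = 160 → 160
  G: 202 + 0.6×(128−202) = 202 − 44.4 = 157.6 → 158
  B: 211 + 0.6×(128−211) = 211 − 49.8 = 161.2 → 161
rgb(160, 158, 161) = #A09EA1.

#A09EA1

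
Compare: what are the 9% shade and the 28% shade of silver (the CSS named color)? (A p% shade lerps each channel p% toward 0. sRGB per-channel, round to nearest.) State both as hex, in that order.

CSS silver is rgb(192, 192, 192).
9% shade:
  R: 192 − 17.28 = 174.72 → 175
  G: 192 + 0.09×(0−192) = 192 − 17.28 = 174.72 → 175
  B: 192 − 17.28 = 174.72 → 175
  → #afafaf
28% shade:
  R: 192 − 53.76 = 138.24 → 138
  G: 192 + 0.28×(0−192) = 192 − 53.76 = 138.24 → 138
  B: 192 + 0.28×(0−192) = 192 − 53.76 = 138.24 → 138
  → #8a8a8a

#afafaf, #8a8a8a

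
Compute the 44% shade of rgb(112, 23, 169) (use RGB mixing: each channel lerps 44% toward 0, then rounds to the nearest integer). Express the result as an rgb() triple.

Lerp each channel 44% toward 0:
  R: 112 + 0.44×(0−112) = 112 − 49.28 = 62.72 → 63
  G: 23 + 0.44×(0−23) = 23 − 10.12 = 12.88 → 13
  B: 169 − 74.36 = 94.64 → 95

rgb(63, 13, 95)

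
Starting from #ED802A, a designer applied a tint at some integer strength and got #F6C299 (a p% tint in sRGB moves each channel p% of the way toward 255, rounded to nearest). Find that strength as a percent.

#ED802A is rgb(237, 128, 42); #F6C299 is rgb(246, 194, 153).
On the B channel (widest range): 153 ≈ 42 + (p/100)(255 − 42), so p ≈ 100×(153 − 42)/(255 − 42) = 11100/213 = 52.11.
p = 52 reproduces all three channels after rounding.

52%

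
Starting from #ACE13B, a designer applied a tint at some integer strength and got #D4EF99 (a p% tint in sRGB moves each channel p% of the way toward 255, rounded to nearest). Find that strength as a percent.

#ACE13B is rgb(172, 225, 59); #D4EF99 is rgb(212, 239, 153).
On the B channel (widest range): 153 ≈ 59 + (p/100)(255 − 59), so p ≈ 100×(153 − 59)/(255 − 59) = 9400/196 = 47.96.
p = 48 reproduces all three channels after rounding.

48%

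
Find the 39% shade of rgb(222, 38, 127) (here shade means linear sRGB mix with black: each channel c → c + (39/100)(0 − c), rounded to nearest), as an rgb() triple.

rgb(135, 23, 77)

Lerp each channel 39% toward 0:
  R: 222 − 86.58 = 135.42 → 135
  G: 38 − 14.82 = 23.18 → 23
  B: 127 − 49.53 = 77.47 → 77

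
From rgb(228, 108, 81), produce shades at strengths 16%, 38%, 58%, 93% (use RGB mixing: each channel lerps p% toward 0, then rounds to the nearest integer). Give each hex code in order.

#C05B44, #8D4332, #602D22, #100806

16%: (228 − 36.48 = 191.52→192, 108 − 17.28 = 90.72→91, 81 − 12.96 = 68.04→68) → #C05B44
38%: (228 − 86.64 = 141.36→141, 108 − 41.04 = 66.96→67, 81 − 30.78 = 50.22→50) → #8D4332
58%: (228 − 132.24 = 95.76→96, 108 − 62.64 = 45.36→45, 81 − 46.98 = 34.02→34) → #602D22
93%: (228 − 212.04 = 15.96→16, 108 − 100.44 = 7.56→8, 81 − 75.33 = 5.67→6) → #100806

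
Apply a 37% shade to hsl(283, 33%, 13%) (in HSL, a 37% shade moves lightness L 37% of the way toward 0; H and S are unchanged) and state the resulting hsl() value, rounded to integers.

hsl(283, 33%, 8%)

L moves 37% from 13 toward 0: 13 − 4.81 = 8.19 → 8.
H and S are unchanged.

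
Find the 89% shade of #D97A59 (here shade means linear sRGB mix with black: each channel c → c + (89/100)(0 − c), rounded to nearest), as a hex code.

#180D0A

#D97A59 is rgb(217, 122, 89).
Lerp each channel 89% toward 0:
  R: 217 − 193.13 = 23.87 → 24
  G: 122 + 0.89×(0−122) = 122 − 108.58 = 13.42 → 13
  B: 89 + 0.89×(0−89) = 89 − 79.21 = 9.79 → 10
rgb(24, 13, 10) = #180D0A.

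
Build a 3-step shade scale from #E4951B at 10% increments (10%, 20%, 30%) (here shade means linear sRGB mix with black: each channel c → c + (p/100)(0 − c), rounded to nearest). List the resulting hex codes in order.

#CD8618, #B67716, #A06813

#E4951B is rgb(228, 149, 27).
10%: (228 − 22.8 = 205.2→205, 149 − 14.9 = 134.1→134, 27 − 2.7 = 24.3→24) → #CD8618
20%: (228 − 45.6 = 182.4→182, 149 − 29.8 = 119.2→119, 27 − 5.4 = 21.6→22) → #B67716
30%: (228 − 68.4 = 159.6→160, 149 − 44.7 = 104.3→104, 27 − 8.1 = 18.9→19) → #A06813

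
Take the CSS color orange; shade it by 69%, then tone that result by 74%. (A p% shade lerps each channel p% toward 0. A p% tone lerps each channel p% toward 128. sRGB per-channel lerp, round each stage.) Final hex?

CSS orange is rgb(255, 165, 0).
Lerp each channel 69% toward 0:
  R: 255 + 0.69×(0−255) = 255 − 175.95 = 79.05 → 79
  G: 165 + 0.69×(0−165) = 165 − 113.85 = 51.15 → 51
  B: 0 + 0 = 0 → 0
After the shade: rgb(79, 51, 0) = #4F3300.
A 74% tone moves each channel 74% toward 128:
  R: 79 + 0.74×(128−79) = 79 + 36.26 = 115.26 → 115
  G: 51 + 0.74×(128−51) = 51 + 56.98 = 107.98 → 108
  B: 0 + 0.74×(128−0) = 0 + 94.72 = 94.72 → 95
rgb(115, 108, 95) = #736C5F.

#736C5F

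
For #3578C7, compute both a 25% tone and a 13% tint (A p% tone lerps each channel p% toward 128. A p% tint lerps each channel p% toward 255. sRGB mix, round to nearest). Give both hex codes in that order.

#3578C7 is rgb(53, 120, 199).
25% tone:
  R: 53 + 18.75 = 71.75 → 72
  G: 120 + 2 = 122 → 122
  B: 199 + 0.25×(128−199) = 199 − 17.75 = 181.25 → 181
  → #487AB5
13% tint:
  R: 53 + 26.26 = 79.26 → 79
  G: 120 + 0.13×(255−120) = 120 + 17.55 = 137.55 → 138
  B: 199 + 7.28 = 206.28 → 206
  → #4F8ACE

#487AB5, #4F8ACE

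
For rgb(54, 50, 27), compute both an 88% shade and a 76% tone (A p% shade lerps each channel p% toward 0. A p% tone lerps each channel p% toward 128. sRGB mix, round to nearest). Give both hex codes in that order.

#060603, #6e6d68

88% shade:
  R: 54 − 47.52 = 6.48 → 6
  G: 50 + 0.88×(0−50) = 50 − 44 = 6 → 6
  B: 27 + 0.88×(0−27) = 27 − 23.76 = 3.24 → 3
  → #060603
76% tone:
  R: 54 + 0.76×(128−54) = 54 + 56.24 = 110.24 → 110
  G: 50 + 0.76×(128−50) = 50 + 59.28 = 109.28 → 109
  B: 27 + 0.76×(128−27) = 27 + 76.76 = 103.76 → 104
  → #6e6d68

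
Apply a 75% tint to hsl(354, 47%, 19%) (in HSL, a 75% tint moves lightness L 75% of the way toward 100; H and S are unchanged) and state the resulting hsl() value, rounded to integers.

hsl(354, 47%, 80%)

L moves 75% from 19 toward 100: 19 + 60.75 = 79.75 → 80.
H and S are unchanged.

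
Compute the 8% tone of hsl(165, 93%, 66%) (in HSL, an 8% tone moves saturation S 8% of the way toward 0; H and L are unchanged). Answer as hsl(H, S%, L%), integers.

hsl(165, 86%, 66%)

S moves 8% from 93 toward 0: 93 − 7.44 = 85.56 → 86.
H and L are unchanged.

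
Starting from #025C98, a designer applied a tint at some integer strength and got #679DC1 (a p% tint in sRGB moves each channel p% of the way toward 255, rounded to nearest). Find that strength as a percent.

40%

#025C98 is rgb(2, 92, 152); #679DC1 is rgb(103, 157, 193).
On the R channel (widest range): 103 ≈ 2 + (p/100)(255 − 2), so p ≈ 100×(103 − 2)/(255 − 2) = 10100/253 = 39.92.
p = 40 reproduces all three channels after rounding.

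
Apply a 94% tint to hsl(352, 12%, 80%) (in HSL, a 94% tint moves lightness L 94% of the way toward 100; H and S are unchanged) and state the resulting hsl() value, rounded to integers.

L moves 94% from 80 toward 100: 80 + 18.8 = 98.8 → 99.
H and S are unchanged.

hsl(352, 12%, 99%)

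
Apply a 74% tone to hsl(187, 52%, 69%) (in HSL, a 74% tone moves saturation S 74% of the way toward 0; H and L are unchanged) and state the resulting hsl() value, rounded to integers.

S moves 74% from 52 toward 0: 52 − 38.48 = 13.52 → 14.
H and L are unchanged.

hsl(187, 14%, 69%)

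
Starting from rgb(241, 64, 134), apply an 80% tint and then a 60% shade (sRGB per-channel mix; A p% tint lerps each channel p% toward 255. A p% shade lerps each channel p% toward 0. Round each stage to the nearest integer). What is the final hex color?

#65575C

An 80% tint moves each channel 80% toward 255:
  R: 241 + 11.2 = 252.2 → 252
  G: 64 + 152.8 = 216.8 → 217
  B: 134 + 0.8×(255−134) = 134 + 96.8 = 230.8 → 231
After the tint: rgb(252, 217, 231) = #FCD9E7.
Lerp each channel 60% toward 0:
  R: 252 + 0.6×(0−252) = 252 − 151.2 = 100.8 → 101
  G: 217 + 0.6×(0−217) = 217 − 130.2 = 86.8 → 87
  B: 231 − 138.6 = 92.4 → 92
rgb(101, 87, 92) = #65575C.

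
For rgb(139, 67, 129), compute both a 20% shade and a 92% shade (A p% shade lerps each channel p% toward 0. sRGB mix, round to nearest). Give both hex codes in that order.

20% shade:
  R: 139 − 27.8 = 111.2 → 111
  G: 67 − 13.4 = 53.6 → 54
  B: 129 + 0.2×(0−129) = 129 − 25.8 = 103.2 → 103
  → #6F3667
92% shade:
  R: 139 + 0.92×(0−139) = 139 − 127.88 = 11.12 → 11
  G: 67 + 0.92×(0−67) = 67 − 61.64 = 5.36 → 5
  B: 129 − 118.68 = 10.32 → 10
  → #0B050A

#6F3667, #0B050A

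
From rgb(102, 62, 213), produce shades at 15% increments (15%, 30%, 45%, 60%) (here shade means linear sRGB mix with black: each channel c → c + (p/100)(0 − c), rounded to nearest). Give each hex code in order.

#5735B5, #472B95, #382275, #291955

15%: (102 − 15.3 = 86.7→87, 62 − 9.3 = 52.7→53, 213 − 31.95 = 181.05→181) → #5735B5
30%: (102 − 30.6 = 71.4→71, 62 − 18.6 = 43.4→43, 213 − 63.9 = 149.1→149) → #472B95
45%: (102 − 45.9 = 56.1→56, 62 − 27.9 = 34.1→34, 213 − 95.85 = 117.15→117) → #382275
60%: (102 − 61.2 = 40.8→41, 62 − 37.2 = 24.8→25, 213 − 127.8 = 85.2→85) → #291955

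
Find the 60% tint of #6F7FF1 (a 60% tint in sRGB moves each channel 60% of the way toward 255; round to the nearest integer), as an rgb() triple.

#6F7FF1 is rgb(111, 127, 241).
Per channel, c → c + 0.6(255 − c):
  R: 111 + 0.6×(255−111) = 111 + 86.4 = 197.4 → 197
  G: 127 + 0.6×(255−127) = 127 + 76.8 = 203.8 → 204
  B: 241 + 0.6×(255−241) = 241 + 8.4 = 249.4 → 249

rgb(197, 204, 249)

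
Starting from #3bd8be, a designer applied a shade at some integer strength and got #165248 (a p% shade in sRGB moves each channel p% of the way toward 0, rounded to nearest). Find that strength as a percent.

#3bd8be is rgb(59, 216, 190); #165248 is rgb(22, 82, 72).
On the G channel (widest range): 82 ≈ 216 + (p/100)(0 − 216), so p ≈ 100×(82 − 216)/(0 − 216) = -13400/-216 = 62.04.
p = 62 reproduces all three channels after rounding.

62%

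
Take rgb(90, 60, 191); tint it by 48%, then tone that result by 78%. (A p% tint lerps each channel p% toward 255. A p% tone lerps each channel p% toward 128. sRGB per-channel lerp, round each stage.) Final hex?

A 48% tint moves each channel 48% toward 255:
  R: 90 + 79.2 = 169.2 → 169
  G: 60 + 0.48×(255−60) = 60 + 93.6 = 153.6 → 154
  B: 191 + 0.48×(255−191) = 191 + 30.72 = 221.72 → 222
After the tint: rgb(169, 154, 222) = #A99ADE.
Lerp each channel 78% toward 128:
  R: 169 + 0.78×(128−169) = 169 − 31.98 = 137.02 → 137
  G: 154 − 20.28 = 133.72 → 134
  B: 222 − 73.32 = 148.68 → 149
rgb(137, 134, 149) = #898695.

#898695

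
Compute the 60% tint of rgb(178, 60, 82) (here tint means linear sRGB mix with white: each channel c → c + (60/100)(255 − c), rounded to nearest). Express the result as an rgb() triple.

Lerp each channel 60% toward 255:
  R: 178 + 46.2 = 224.2 → 224
  G: 60 + 0.6×(255−60) = 60 + 117 = 177 → 177
  B: 82 + 0.6×(255−82) = 82 + 103.8 = 185.8 → 186

rgb(224, 177, 186)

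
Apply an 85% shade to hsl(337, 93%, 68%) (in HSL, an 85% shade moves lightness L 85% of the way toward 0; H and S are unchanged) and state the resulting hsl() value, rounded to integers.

L moves 85% from 68 toward 0: 68 − 57.8 = 10.2 → 10.
H and S are unchanged.

hsl(337, 93%, 10%)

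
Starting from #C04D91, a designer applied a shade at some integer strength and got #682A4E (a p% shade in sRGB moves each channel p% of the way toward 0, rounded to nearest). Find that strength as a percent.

#C04D91 is rgb(192, 77, 145); #682A4E is rgb(104, 42, 78).
On the R channel (widest range): 104 ≈ 192 + (p/100)(0 − 192), so p ≈ 100×(104 − 192)/(0 − 192) = -8800/-192 = 45.83.
p = 46 reproduces all three channels after rounding.

46%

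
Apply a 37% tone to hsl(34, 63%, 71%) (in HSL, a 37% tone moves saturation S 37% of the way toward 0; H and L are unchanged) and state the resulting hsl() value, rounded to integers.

S moves 37% from 63 toward 0: 63 − 23.31 = 39.69 → 40.
H and L are unchanged.

hsl(34, 40%, 71%)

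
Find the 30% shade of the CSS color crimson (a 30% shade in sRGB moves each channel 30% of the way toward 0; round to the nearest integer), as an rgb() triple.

rgb(154, 14, 42)

CSS crimson is rgb(220, 20, 60).
Per channel, c → c + 0.3(0 − c):
  R: 220 + 0.3×(0−220) = 220 − 66 = 154 → 154
  G: 20 − 6 = 14 → 14
  B: 60 − 18 = 42 → 42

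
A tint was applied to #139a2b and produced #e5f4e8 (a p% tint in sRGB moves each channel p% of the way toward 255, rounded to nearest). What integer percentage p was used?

#139a2b is rgb(19, 154, 43); #e5f4e8 is rgb(229, 244, 232).
On the R channel (widest range): 229 ≈ 19 + (p/100)(255 − 19), so p ≈ 100×(229 − 19)/(255 − 19) = 21000/236 = 88.98.
p = 89 reproduces all three channels after rounding.

89%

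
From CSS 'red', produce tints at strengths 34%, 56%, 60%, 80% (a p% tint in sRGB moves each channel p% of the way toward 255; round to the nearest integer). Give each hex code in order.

CSS red is rgb(255, 0, 0).
34%: (255→255, 0 + 86.7 = 86.7→87, 0 + 86.7 = 86.7→87) → #FF5757
56%: (255→255, 0 + 142.8 = 142.8→143, 0 + 142.8 = 142.8→143) → #FF8F8F
60%: (255→255, 0 + 153 = 153→153, 0 + 153 = 153→153) → #FF9999
80%: (255→255, 0 + 204 = 204→204, 0 + 204 = 204→204) → #FFCCCC

#FF5757, #FF8F8F, #FF9999, #FFCCCC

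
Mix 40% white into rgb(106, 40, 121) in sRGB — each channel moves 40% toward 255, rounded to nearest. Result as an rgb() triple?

rgb(166, 126, 175)

Lerp each channel 40% toward 255:
  R: 106 + 0.4×(255−106) = 106 + 59.6 = 165.6 → 166
  G: 40 + 0.4×(255−40) = 40 + 86 = 126 → 126
  B: 121 + 53.6 = 174.6 → 175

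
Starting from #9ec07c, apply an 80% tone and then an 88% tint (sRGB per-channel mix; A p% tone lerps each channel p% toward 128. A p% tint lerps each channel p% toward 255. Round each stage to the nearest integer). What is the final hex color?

#9ec07c is rgb(158, 192, 124).
Lerp each channel 80% toward 128:
  R: 158 + 0.8×(128−158) = 158 − 24 = 134 → 134
  G: 192 − 51.2 = 140.8 → 141
  B: 124 + 0.8×(128−124) = 124 + 3.2 = 127.2 → 127
After the tone: rgb(134, 141, 127) = #868d7f.
Lerp each channel 88% toward 255:
  R: 134 + 0.88×(255−134) = 134 + 106.48 = 240.48 → 240
  G: 141 + 100.32 = 241.32 → 241
  B: 127 + 112.64 = 239.64 → 240
rgb(240, 241, 240) = #f0f1f0.

#f0f1f0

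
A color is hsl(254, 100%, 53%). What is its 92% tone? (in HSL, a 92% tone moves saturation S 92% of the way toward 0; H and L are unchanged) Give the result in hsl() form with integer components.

S moves 92% from 100 toward 0: 100 − 92 = 8 → 8.
H and L are unchanged.

hsl(254, 8%, 53%)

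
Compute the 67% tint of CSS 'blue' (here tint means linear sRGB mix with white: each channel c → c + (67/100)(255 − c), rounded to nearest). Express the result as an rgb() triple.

CSS blue is rgb(0, 0, 255).
A 67% tint moves each channel 67% toward 255:
  R: 0 + 170.85 = 170.85 → 171
  G: 0 + 0.67×(255−0) = 0 + 170.85 = 170.85 → 171
  B: 255 + 0.67×(255−255) = 255 + 0 = 255 → 255

rgb(171, 171, 255)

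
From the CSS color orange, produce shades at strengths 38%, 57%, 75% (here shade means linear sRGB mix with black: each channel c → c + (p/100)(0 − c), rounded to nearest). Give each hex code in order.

CSS orange is rgb(255, 165, 0).
38%: (255 − 96.9 = 158.1→158, 165 − 62.7 = 102.3→102, 0→0) → #9E6600
57%: (255 − 145.35 = 109.65→110, 165 − 94.05 = 70.95→71, 0→0) → #6E4700
75%: (255 − 191.25 = 63.75→64, 165 − 123.75 = 41.25→41, 0→0) → #402900

#9E6600, #6E4700, #402900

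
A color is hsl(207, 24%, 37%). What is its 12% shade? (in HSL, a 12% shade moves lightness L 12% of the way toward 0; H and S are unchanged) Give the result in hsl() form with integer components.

L moves 12% from 37 toward 0: 37 − 4.44 = 32.56 → 33.
H and S are unchanged.

hsl(207, 24%, 33%)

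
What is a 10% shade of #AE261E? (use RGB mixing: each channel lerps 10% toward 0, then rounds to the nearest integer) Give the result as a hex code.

#AE261E is rgb(174, 38, 30).
A 10% shade moves each channel 10% toward 0:
  R: 174 + 0.1×(0−174) = 174 − 17.4 = 156.6 → 157
  G: 38 − 3.8 = 34.2 → 34
  B: 30 + 0.1×(0−30) = 30 − 3 = 27 → 27
rgb(157, 34, 27) = #9D221B.

#9D221B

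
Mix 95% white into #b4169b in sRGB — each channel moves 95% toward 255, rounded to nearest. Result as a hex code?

#b4169b is rgb(180, 22, 155).
Lerp each channel 95% toward 255:
  R: 180 + 71.25 = 251.25 → 251
  G: 22 + 0.95×(255−22) = 22 + 221.35 = 243.35 → 243
  B: 155 + 0.95×(255−155) = 155 + 95 = 250 → 250
rgb(251, 243, 250) = #fbf3fa.

#fbf3fa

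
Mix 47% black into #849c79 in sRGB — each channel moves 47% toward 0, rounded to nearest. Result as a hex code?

#849c79 is rgb(132, 156, 121).
Per channel, c → c + 0.47(0 − c):
  R: 132 + 0.47×(0−132) = 132 − 62.04 = 69.96 → 70
  G: 156 + 0.47×(0−156) = 156 − 73.32 = 82.68 → 83
  B: 121 + 0.47×(0−121) = 121 − 56.87 = 64.13 → 64
rgb(70, 83, 64) = #465340.

#465340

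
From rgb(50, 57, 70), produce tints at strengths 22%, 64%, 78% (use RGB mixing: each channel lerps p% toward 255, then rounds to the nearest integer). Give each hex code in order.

22%: (50 + 45.1 = 95.1→95, 57 + 43.56 = 100.56→101, 70 + 40.7 = 110.7→111) → #5F656F
64%: (50 + 131.2 = 181.2→181, 57 + 126.72 = 183.72→184, 70 + 118.4 = 188.4→188) → #B5B8BC
78%: (50 + 159.9 = 209.9→210, 57 + 154.44 = 211.44→211, 70 + 144.3 = 214.3→214) → #D2D3D6

#5F656F, #B5B8BC, #D2D3D6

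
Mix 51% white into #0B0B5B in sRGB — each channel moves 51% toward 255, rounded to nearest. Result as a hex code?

#8787AF

#0B0B5B is rgb(11, 11, 91).
A 51% tint moves each channel 51% toward 255:
  R: 11 + 124.44 = 135.44 → 135
  G: 11 + 0.51×(255−11) = 11 + 124.44 = 135.44 → 135
  B: 91 + 0.51×(255−91) = 91 + 83.64 = 174.64 → 175
rgb(135, 135, 175) = #8787AF.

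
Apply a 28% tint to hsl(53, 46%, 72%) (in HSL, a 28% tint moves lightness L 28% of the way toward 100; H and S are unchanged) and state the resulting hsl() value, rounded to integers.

hsl(53, 46%, 80%)

L moves 28% from 72 toward 100: 72 + 7.84 = 79.84 → 80.
H and S are unchanged.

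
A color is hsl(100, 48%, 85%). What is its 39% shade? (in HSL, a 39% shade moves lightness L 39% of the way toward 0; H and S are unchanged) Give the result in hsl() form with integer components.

hsl(100, 48%, 52%)

L moves 39% from 85 toward 0: 85 − 33.15 = 51.85 → 52.
H and S are unchanged.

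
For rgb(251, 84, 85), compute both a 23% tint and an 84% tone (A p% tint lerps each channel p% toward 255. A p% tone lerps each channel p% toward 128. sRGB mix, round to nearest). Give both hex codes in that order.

23% tint:
  R: 251 + 0.92 = 251.92 → 252
  G: 84 + 0.23×(255−84) = 84 + 39.33 = 123.33 → 123
  B: 85 + 0.23×(255−85) = 85 + 39.1 = 124.1 → 124
  → #fc7b7c
84% tone:
  R: 251 + 0.84×(128−251) = 251 − 103.32 = 147.68 → 148
  G: 84 + 36.96 = 120.96 → 121
  B: 85 + 36.12 = 121.12 → 121
  → #947979

#fc7b7c, #947979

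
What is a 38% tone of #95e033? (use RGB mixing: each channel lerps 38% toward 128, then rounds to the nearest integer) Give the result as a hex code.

#8dbc50

#95e033 is rgb(149, 224, 51).
Lerp each channel 38% toward 128:
  R: 149 − 7.98 = 141.02 → 141
  G: 224 + 0.38×(128−224) = 224 − 36.48 = 187.52 → 188
  B: 51 + 29.26 = 80.26 → 80
rgb(141, 188, 80) = #8dbc50.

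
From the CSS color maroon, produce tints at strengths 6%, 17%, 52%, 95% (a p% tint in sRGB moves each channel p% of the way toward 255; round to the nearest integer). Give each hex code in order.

#880F0F, #962B2B, #C28585, #F9F2F2

CSS maroon is rgb(128, 0, 0).
6%: (128 + 7.62 = 135.62→136, 0 + 15.3 = 15.3→15, 0 + 15.3 = 15.3→15) → #880F0F
17%: (128 + 21.59 = 149.59→150, 0 + 43.35 = 43.35→43, 0 + 43.35 = 43.35→43) → #962B2B
52%: (128 + 66.04 = 194.04→194, 0 + 132.6 = 132.6→133, 0 + 132.6 = 132.6→133) → #C28585
95%: (128 + 120.65 = 248.65→249, 0 + 242.25 = 242.25→242, 0 + 242.25 = 242.25→242) → #F9F2F2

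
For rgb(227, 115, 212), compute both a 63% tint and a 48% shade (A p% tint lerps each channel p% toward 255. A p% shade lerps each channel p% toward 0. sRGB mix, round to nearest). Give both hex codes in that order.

#f5cbef, #763c6e

63% tint:
  R: 227 + 0.63×(255−227) = 227 + 17.64 = 244.64 → 245
  G: 115 + 0.63×(255−115) = 115 + 88.2 = 203.2 → 203
  B: 212 + 0.63×(255−212) = 212 + 27.09 = 239.09 → 239
  → #f5cbef
48% shade:
  R: 227 + 0.48×(0−227) = 227 − 108.96 = 118.04 → 118
  G: 115 + 0.48×(0−115) = 115 − 55.2 = 59.8 → 60
  B: 212 + 0.48×(0−212) = 212 − 101.76 = 110.24 → 110
  → #763c6e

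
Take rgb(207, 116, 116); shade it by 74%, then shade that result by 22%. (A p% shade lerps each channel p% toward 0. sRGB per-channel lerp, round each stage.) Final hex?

A 74% shade moves each channel 74% toward 0:
  R: 207 + 0.74×(0−207) = 207 − 153.18 = 53.82 → 54
  G: 116 + 0.74×(0−116) = 116 − 85.84 = 30.16 → 30
  B: 116 + 0.74×(0−116) = 116 − 85.84 = 30.16 → 30
After the shade: rgb(54, 30, 30) = #361E1E.
A 22% shade moves each channel 22% toward 0:
  R: 54 + 0.22×(0−54) = 54 − 11.88 = 42.12 → 42
  G: 30 + 0.22×(0−30) = 30 − 6.6 = 23.4 → 23
  B: 30 + 0.22×(0−30) = 30 − 6.6 = 23.4 → 23
rgb(42, 23, 23) = #2A1717.

#2A1717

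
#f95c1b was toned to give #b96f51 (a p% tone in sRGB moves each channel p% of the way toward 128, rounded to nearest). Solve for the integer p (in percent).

#f95c1b is rgb(249, 92, 27); #b96f51 is rgb(185, 111, 81).
On the R channel (widest range): 185 ≈ 249 + (p/100)(128 − 249), so p ≈ 100×(185 − 249)/(128 − 249) = -6400/-121 = 52.89.
p = 53 reproduces all three channels after rounding.

53%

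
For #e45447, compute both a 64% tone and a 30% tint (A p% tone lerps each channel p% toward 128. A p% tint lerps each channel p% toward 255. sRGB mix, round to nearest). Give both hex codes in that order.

#e45447 is rgb(228, 84, 71).
64% tone:
  R: 228 − 64 = 164 → 164
  G: 84 + 28.16 = 112.16 → 112
  B: 71 + 0.64×(128−71) = 71 + 36.48 = 107.48 → 107
  → #a4706b
30% tint:
  R: 228 + 0.3×(255−228) = 228 + 8.1 = 236.1 → 236
  G: 84 + 51.3 = 135.3 → 135
  B: 71 + 55.2 = 126.2 → 126
  → #ec877e

#a4706b, #ec877e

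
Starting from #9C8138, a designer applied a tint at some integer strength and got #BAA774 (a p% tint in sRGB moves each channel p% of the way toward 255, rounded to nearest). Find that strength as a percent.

30%

#9C8138 is rgb(156, 129, 56); #BAA774 is rgb(186, 167, 116).
On the B channel (widest range): 116 ≈ 56 + (p/100)(255 − 56), so p ≈ 100×(116 − 56)/(255 − 56) = 6000/199 = 30.15.
p = 30 reproduces all three channels after rounding.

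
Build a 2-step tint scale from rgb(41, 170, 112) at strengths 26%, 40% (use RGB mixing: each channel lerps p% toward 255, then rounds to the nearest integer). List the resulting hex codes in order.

26%: (41 + 55.64 = 96.64→97, 170 + 22.1 = 192.1→192, 112 + 37.18 = 149.18→149) → #61C095
40%: (41 + 85.6 = 126.6→127, 170 + 34 = 204→204, 112 + 57.2 = 169.2→169) → #7FCCA9

#61C095, #7FCCA9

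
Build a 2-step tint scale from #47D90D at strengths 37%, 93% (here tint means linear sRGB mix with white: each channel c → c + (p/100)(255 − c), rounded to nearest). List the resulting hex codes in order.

#47D90D is rgb(71, 217, 13).
37%: (71 + 68.08 = 139.08→139, 217 + 14.06 = 231.06→231, 13 + 89.54 = 102.54→103) → #8BE767
93%: (71 + 171.12 = 242.12→242, 217 + 35.34 = 252.34→252, 13 + 225.06 = 238.06→238) → #F2FCEE

#8BE767, #F2FCEE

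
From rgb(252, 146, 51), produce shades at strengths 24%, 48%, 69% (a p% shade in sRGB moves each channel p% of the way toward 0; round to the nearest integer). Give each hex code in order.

24%: (252 − 60.48 = 191.52→192, 146 − 35.04 = 110.96→111, 51 − 12.24 = 38.76→39) → #c06f27
48%: (252 − 120.96 = 131.04→131, 146 − 70.08 = 75.92→76, 51 − 24.48 = 26.52→27) → #834c1b
69%: (252 − 173.88 = 78.12→78, 146 − 100.74 = 45.26→45, 51 − 35.19 = 15.81→16) → #4e2d10

#c06f27, #834c1b, #4e2d10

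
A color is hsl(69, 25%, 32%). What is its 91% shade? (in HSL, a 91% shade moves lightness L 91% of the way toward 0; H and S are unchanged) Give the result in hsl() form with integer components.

hsl(69, 25%, 3%)

L moves 91% from 32 toward 0: 32 − 29.12 = 2.88 → 3.
H and S are unchanged.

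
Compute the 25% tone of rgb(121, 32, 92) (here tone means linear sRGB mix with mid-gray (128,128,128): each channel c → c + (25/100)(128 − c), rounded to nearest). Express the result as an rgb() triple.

rgb(123, 56, 101)

A 25% tone moves each channel 25% toward 128:
  R: 121 + 0.25×(128−121) = 121 + 1.75 = 122.75 → 123
  G: 32 + 24 = 56 → 56
  B: 92 + 0.25×(128−92) = 92 + 9 = 101 → 101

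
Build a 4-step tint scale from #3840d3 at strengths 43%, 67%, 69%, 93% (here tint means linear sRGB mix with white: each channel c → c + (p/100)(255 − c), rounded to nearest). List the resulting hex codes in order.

#3840d3 is rgb(56, 64, 211).
43%: (56 + 85.57 = 141.57→142, 64 + 82.13 = 146.13→146, 211 + 18.92 = 229.92→230) → #8e92e6
67%: (56 + 133.33 = 189.33→189, 64 + 127.97 = 191.97→192, 211 + 29.48 = 240.48→240) → #bdc0f0
69%: (56 + 137.31 = 193.31→193, 64 + 131.79 = 195.79→196, 211 + 30.36 = 241.36→241) → #c1c4f1
93%: (56 + 185.07 = 241.07→241, 64 + 177.63 = 241.63→242, 211 + 40.92 = 251.92→252) → #f1f2fc

#8e92e6, #bdc0f0, #c1c4f1, #f1f2fc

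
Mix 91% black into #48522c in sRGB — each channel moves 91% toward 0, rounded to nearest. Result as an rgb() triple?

#48522c is rgb(72, 82, 44).
Per channel, c → c + 0.91(0 − c):
  R: 72 − 65.52 = 6.48 → 6
  G: 82 + 0.91×(0−82) = 82 − 74.62 = 7.38 → 7
  B: 44 − 40.04 = 3.96 → 4

rgb(6, 7, 4)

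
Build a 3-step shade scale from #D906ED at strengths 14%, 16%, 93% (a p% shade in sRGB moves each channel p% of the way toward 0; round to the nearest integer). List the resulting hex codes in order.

#BB05CC, #B605C7, #0F0011

#D906ED is rgb(217, 6, 237).
14%: (217 − 30.38 = 186.62→187, 6 − 0.84 = 5.16→5, 237 − 33.18 = 203.82→204) → #BB05CC
16%: (217 − 34.72 = 182.28→182, 6 − 0.96 = 5.04→5, 237 − 37.92 = 199.08→199) → #B605C7
93%: (217 − 201.81 = 15.19→15, 6 − 5.58 = 0.42→0, 237 − 220.41 = 16.59→17) → #0F0011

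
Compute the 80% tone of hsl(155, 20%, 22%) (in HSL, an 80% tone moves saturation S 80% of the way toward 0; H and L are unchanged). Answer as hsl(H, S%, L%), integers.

S moves 80% from 20 toward 0: 20 − 16 = 4 → 4.
H and L are unchanged.

hsl(155, 4%, 22%)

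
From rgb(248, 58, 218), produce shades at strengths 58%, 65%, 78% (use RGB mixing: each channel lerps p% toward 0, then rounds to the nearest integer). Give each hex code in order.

#68185C, #57144C, #370D30

58%: (248 − 143.84 = 104.16→104, 58 − 33.64 = 24.36→24, 218 − 126.44 = 91.56→92) → #68185C
65%: (248 − 161.2 = 86.8→87, 58 − 37.7 = 20.3→20, 218 − 141.7 = 76.3→76) → #57144C
78%: (248 − 193.44 = 54.56→55, 58 − 45.24 = 12.76→13, 218 − 170.04 = 47.96→48) → #370D30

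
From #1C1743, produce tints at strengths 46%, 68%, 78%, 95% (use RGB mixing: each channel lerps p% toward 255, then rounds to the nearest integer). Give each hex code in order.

#848299, #B6B5C3, #CDCCD6, #F4F3F6

#1C1743 is rgb(28, 23, 67).
46%: (28 + 104.42 = 132.42→132, 23 + 106.72 = 129.72→130, 67 + 86.48 = 153.48→153) → #848299
68%: (28 + 154.36 = 182.36→182, 23 + 157.76 = 180.76→181, 67 + 127.84 = 194.84→195) → #B6B5C3
78%: (28 + 177.06 = 205.06→205, 23 + 180.96 = 203.96→204, 67 + 146.64 = 213.64→214) → #CDCCD6
95%: (28 + 215.65 = 243.65→244, 23 + 220.4 = 243.4→243, 67 + 178.6 = 245.6→246) → #F4F3F6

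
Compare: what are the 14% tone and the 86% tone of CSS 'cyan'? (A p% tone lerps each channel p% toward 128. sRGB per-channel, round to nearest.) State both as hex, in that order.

#12eded, #6e9292

CSS cyan is rgb(0, 255, 255).
14% tone:
  R: 0 + 17.92 = 17.92 → 18
  G: 255 − 17.78 = 237.22 → 237
  B: 255 − 17.78 = 237.22 → 237
  → #12eded
86% tone:
  R: 0 + 0.86×(128−0) = 0 + 110.08 = 110.08 → 110
  G: 255 + 0.86×(128−255) = 255 − 109.22 = 145.78 → 146
  B: 255 + 0.86×(128−255) = 255 − 109.22 = 145.78 → 146
  → #6e9292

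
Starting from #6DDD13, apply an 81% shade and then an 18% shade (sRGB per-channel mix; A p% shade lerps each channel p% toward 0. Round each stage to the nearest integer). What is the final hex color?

#6DDD13 is rgb(109, 221, 19).
Per channel, c → c + 0.81(0 − c):
  R: 109 + 0.81×(0−109) = 109 − 88.29 = 20.71 → 21
  G: 221 + 0.81×(0−221) = 221 − 179.01 = 41.99 → 42
  B: 19 + 0.81×(0−19) = 19 − 15.39 = 3.61 → 4
After the shade: rgb(21, 42, 4) = #152A04.
An 18% shade moves each channel 18% toward 0:
  R: 21 + 0.18×(0−21) = 21 − 3.78 = 17.22 → 17
  G: 42 + 0.18×(0−42) = 42 − 7.56 = 34.44 → 34
  B: 4 + 0.18×(0−4) = 4 − 0.72 = 3.28 → 3
rgb(17, 34, 3) = #112203.

#112203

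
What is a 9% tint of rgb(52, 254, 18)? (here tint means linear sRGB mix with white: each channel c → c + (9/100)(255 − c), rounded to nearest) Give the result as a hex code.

#46fe27

A 9% tint moves each channel 9% toward 255:
  R: 52 + 0.09×(255−52) = 52 + 18.27 = 70.27 → 70
  G: 254 + 0.09×(255−254) = 254 + 0.09 = 254.09 → 254
  B: 18 + 0.09×(255−18) = 18 + 21.33 = 39.33 → 39
rgb(70, 254, 39) = #46fe27.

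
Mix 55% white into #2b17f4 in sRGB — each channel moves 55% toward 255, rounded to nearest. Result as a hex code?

#2b17f4 is rgb(43, 23, 244).
A 55% tint moves each channel 55% toward 255:
  R: 43 + 0.55×(255−43) = 43 + 116.6 = 159.6 → 160
  G: 23 + 0.55×(255−23) = 23 + 127.6 = 150.6 → 151
  B: 244 + 0.55×(255−244) = 244 + 6.05 = 250.05 → 250
rgb(160, 151, 250) = #a097fa.

#a097fa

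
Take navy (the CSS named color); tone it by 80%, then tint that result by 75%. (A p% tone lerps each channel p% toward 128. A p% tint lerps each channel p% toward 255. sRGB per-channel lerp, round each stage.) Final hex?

#D9D9DF

CSS navy is rgb(0, 0, 128).
Per channel, c → c + 0.8(128 − c):
  R: 0 + 0.8×(128−0) = 0 + 102.4 = 102.4 → 102
  G: 0 + 0.8×(128−0) = 0 + 102.4 = 102.4 → 102
  B: 128 + 0 = 128 → 128
After the tone: rgb(102, 102, 128) = #666680.
Lerp each channel 75% toward 255:
  R: 102 + 114.75 = 216.75 → 217
  G: 102 + 114.75 = 216.75 → 217
  B: 128 + 0.75×(255−128) = 128 + 95.25 = 223.25 → 223
rgb(217, 217, 223) = #D9D9DF.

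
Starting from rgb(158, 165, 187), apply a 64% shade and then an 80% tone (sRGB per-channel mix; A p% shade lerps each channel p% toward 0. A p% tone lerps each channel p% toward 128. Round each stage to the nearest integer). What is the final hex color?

Lerp each channel 64% toward 0:
  R: 158 + 0.64×(0−158) = 158 − 101.12 = 56.88 → 57
  G: 165 + 0.64×(0−165) = 165 − 105.6 = 59.4 → 59
  B: 187 − 119.68 = 67.32 → 67
After the shade: rgb(57, 59, 67) = #393B43.
Lerp each channel 80% toward 128:
  R: 57 + 0.8×(128−57) = 57 + 56.8 = 113.8 → 114
  G: 59 + 55.2 = 114.2 → 114
  B: 67 + 48.8 = 115.8 → 116
rgb(114, 114, 116) = #727274.

#727274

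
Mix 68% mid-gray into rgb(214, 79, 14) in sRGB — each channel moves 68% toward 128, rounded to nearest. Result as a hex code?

Per channel, c → c + 0.68(128 − c):
  R: 214 − 58.48 = 155.52 → 156
  G: 79 + 33.32 = 112.32 → 112
  B: 14 + 0.68×(128−14) = 14 + 77.52 = 91.52 → 92
rgb(156, 112, 92) = #9C705C.

#9C705C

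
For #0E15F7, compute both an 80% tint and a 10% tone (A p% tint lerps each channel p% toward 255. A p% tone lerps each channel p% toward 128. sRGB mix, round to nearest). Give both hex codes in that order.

#0E15F7 is rgb(14, 21, 247).
80% tint:
  R: 14 + 192.8 = 206.8 → 207
  G: 21 + 0.8×(255−21) = 21 + 187.2 = 208.2 → 208
  B: 247 + 0.8×(255−247) = 247 + 6.4 = 253.4 → 253
  → #CFD0FD
10% tone:
  R: 14 + 11.4 = 25.4 → 25
  G: 21 + 10.7 = 31.7 → 32
  B: 247 − 11.9 = 235.1 → 235
  → #1920EB

#CFD0FD, #1920EB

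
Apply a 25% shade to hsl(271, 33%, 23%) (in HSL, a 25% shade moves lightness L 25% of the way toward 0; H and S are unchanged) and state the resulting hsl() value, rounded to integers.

L moves 25% from 23 toward 0: 23 − 5.75 = 17.25 → 17.
H and S are unchanged.

hsl(271, 33%, 17%)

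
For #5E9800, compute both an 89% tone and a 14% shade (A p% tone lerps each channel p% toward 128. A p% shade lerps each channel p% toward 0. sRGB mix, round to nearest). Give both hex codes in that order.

#5E9800 is rgb(94, 152, 0).
89% tone:
  R: 94 + 0.89×(128−94) = 94 + 30.26 = 124.26 → 124
  G: 152 + 0.89×(128−152) = 152 − 21.36 = 130.64 → 131
  B: 0 + 113.92 = 113.92 → 114
  → #7C8372
14% shade:
  R: 94 + 0.14×(0−94) = 94 − 13.16 = 80.84 → 81
  G: 152 + 0.14×(0−152) = 152 − 21.28 = 130.72 → 131
  B: 0 + 0.14×(0−0) = 0 + 0 = 0 → 0
  → #518300

#7C8372, #518300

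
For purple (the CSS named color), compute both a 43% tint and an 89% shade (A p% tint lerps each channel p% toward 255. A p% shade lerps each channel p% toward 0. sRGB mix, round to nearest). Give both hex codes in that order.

CSS purple is rgb(128, 0, 128).
43% tint:
  R: 128 + 54.61 = 182.61 → 183
  G: 0 + 0.43×(255−0) = 0 + 109.65 = 109.65 → 110
  B: 128 + 0.43×(255−128) = 128 + 54.61 = 182.61 → 183
  → #b76eb7
89% shade:
  R: 128 + 0.89×(0−128) = 128 − 113.92 = 14.08 → 14
  G: 0 + 0.89×(0−0) = 0 + 0 = 0 → 0
  B: 128 + 0.89×(0−128) = 128 − 113.92 = 14.08 → 14
  → #0e000e

#b76eb7, #0e000e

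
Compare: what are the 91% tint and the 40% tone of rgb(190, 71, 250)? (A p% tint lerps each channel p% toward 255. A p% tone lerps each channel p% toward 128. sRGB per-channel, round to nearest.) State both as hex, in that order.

#F9EEFF, #A55EC9

91% tint:
  R: 190 + 0.91×(255−190) = 190 + 59.15 = 249.15 → 249
  G: 71 + 0.91×(255−71) = 71 + 167.44 = 238.44 → 238
  B: 250 + 0.91×(255−250) = 250 + 4.55 = 254.55 → 255
  → #F9EEFF
40% tone:
  R: 190 − 24.8 = 165.2 → 165
  G: 71 + 22.8 = 93.8 → 94
  B: 250 + 0.4×(128−250) = 250 − 48.8 = 201.2 → 201
  → #A55EC9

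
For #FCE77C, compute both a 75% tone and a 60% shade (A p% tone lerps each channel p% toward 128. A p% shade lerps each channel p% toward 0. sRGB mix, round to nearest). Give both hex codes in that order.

#FCE77C is rgb(252, 231, 124).
75% tone:
  R: 252 + 0.75×(128−252) = 252 − 93 = 159 → 159
  G: 231 + 0.75×(128−231) = 231 − 77.25 = 153.75 → 154
  B: 124 + 0.75×(128−124) = 124 + 3 = 127 → 127
  → #9F9A7F
60% shade:
  R: 252 + 0.6×(0−252) = 252 − 151.2 = 100.8 → 101
  G: 231 − 138.6 = 92.4 → 92
  B: 124 + 0.6×(0−124) = 124 − 74.4 = 49.6 → 50
  → #655C32

#9F9A7F, #655C32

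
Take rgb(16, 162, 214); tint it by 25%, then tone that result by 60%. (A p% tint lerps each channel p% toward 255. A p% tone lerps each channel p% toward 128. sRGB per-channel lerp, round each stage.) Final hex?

#6b97a6

Lerp each channel 25% toward 255:
  R: 16 + 0.25×(255−16) = 16 + 59.75 = 75.75 → 76
  G: 162 + 0.25×(255−162) = 162 + 23.25 = 185.25 → 185
  B: 214 + 10.25 = 224.25 → 224
After the tint: rgb(76, 185, 224) = #4cb9e0.
Per channel, c → c + 0.6(128 − c):
  R: 76 + 0.6×(128−76) = 76 + 31.2 = 107.2 → 107
  G: 185 + 0.6×(128−185) = 185 − 34.2 = 150.8 → 151
  B: 224 + 0.6×(128−224) = 224 − 57.6 = 166.4 → 166
rgb(107, 151, 166) = #6b97a6.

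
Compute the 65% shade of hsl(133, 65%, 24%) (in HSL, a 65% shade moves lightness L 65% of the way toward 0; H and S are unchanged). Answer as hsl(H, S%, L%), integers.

hsl(133, 65%, 8%)

L moves 65% from 24 toward 0: 24 − 15.6 = 8.4 → 8.
H and S are unchanged.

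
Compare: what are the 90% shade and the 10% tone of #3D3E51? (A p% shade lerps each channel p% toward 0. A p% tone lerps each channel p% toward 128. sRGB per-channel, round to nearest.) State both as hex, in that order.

#060608, #444556

#3D3E51 is rgb(61, 62, 81).
90% shade:
  R: 61 + 0.9×(0−61) = 61 − 54.9 = 6.1 → 6
  G: 62 − 55.8 = 6.2 → 6
  B: 81 + 0.9×(0−81) = 81 − 72.9 = 8.1 → 8
  → #060608
10% tone:
  R: 61 + 6.7 = 67.7 → 68
  G: 62 + 0.1×(128−62) = 62 + 6.6 = 68.6 → 69
  B: 81 + 0.1×(128−81) = 81 + 4.7 = 85.7 → 86
  → #444556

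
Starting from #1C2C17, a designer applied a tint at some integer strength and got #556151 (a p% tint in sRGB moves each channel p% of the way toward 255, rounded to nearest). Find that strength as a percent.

25%

#1C2C17 is rgb(28, 44, 23); #556151 is rgb(85, 97, 81).
On the B channel (widest range): 81 ≈ 23 + (p/100)(255 − 23), so p ≈ 100×(81 − 23)/(255 − 23) = 5800/232 = 25.00.
p = 25 reproduces all three channels after rounding.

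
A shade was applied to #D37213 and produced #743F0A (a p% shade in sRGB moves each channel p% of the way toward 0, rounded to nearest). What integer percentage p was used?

#D37213 is rgb(211, 114, 19); #743F0A is rgb(116, 63, 10).
On the R channel (widest range): 116 ≈ 211 + (p/100)(0 − 211), so p ≈ 100×(116 − 211)/(0 − 211) = -9500/-211 = 45.02.
p = 45 reproduces all three channels after rounding.

45%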